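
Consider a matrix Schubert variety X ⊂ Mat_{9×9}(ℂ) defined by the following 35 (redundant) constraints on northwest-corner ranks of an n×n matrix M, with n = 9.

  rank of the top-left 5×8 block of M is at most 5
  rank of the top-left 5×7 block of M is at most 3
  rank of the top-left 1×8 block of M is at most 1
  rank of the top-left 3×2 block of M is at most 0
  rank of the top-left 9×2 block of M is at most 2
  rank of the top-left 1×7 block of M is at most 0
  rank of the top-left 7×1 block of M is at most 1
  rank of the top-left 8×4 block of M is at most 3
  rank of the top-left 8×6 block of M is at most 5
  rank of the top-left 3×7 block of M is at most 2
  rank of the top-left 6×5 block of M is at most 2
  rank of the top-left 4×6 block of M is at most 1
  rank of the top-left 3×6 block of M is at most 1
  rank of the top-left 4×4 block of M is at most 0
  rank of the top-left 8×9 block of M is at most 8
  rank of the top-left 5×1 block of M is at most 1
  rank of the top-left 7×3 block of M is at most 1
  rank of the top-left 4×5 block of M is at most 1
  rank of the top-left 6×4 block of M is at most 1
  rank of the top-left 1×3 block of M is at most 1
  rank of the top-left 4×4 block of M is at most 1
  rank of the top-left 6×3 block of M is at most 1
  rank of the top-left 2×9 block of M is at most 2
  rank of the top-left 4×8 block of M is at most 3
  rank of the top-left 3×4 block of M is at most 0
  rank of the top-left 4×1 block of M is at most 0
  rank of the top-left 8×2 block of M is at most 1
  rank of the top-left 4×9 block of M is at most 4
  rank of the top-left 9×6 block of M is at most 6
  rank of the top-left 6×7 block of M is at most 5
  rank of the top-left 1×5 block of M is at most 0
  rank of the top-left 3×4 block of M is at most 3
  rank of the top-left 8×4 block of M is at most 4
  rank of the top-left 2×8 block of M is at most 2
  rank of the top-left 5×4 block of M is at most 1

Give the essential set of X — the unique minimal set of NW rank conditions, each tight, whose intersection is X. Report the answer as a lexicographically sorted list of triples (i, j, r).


Computing R[i][j] = min implied NW-rank bound (n=9, 35 conditions):

  0 | 0 | 0 | 0 | 0 | 0 | 0 | 1 | 1
  0 | 0 | 0 | 0 | 1 | 1 | 1 | 2 | 2
  0 | 0 | 0 | 0 | 1 | 1 | 2 | 3 | 3
  0 | 0 | 0 | 0 | 1 | 1 | 2 | 3 | 4
  1 | 1 | 1 | 1 | 2 | 2 | 3 | 4 | 5
  1 | 1 | 1 | 1 | 2 | 3 | 4 | 5 | 6
  1 | 1 | 1 | 2 | 3 | 4 | 5 | 6 | 7
  1 | 1 | 2 | 3 | 4 | 5 | 6 | 7 | 8
  1 | 2 | 3 | 4 | 5 | 6 | 7 | 8 | 9

hence w(1..9) = (8, 5, 7, 9, 1, 6, 4, 3, 2).

6 SE-corners of the 27-cell Rothe diagram give Ess(w):

[(1, 7, 0), (4, 4, 0), (4, 6, 1), (6, 4, 1), (7, 3, 1), (8, 2, 1)]


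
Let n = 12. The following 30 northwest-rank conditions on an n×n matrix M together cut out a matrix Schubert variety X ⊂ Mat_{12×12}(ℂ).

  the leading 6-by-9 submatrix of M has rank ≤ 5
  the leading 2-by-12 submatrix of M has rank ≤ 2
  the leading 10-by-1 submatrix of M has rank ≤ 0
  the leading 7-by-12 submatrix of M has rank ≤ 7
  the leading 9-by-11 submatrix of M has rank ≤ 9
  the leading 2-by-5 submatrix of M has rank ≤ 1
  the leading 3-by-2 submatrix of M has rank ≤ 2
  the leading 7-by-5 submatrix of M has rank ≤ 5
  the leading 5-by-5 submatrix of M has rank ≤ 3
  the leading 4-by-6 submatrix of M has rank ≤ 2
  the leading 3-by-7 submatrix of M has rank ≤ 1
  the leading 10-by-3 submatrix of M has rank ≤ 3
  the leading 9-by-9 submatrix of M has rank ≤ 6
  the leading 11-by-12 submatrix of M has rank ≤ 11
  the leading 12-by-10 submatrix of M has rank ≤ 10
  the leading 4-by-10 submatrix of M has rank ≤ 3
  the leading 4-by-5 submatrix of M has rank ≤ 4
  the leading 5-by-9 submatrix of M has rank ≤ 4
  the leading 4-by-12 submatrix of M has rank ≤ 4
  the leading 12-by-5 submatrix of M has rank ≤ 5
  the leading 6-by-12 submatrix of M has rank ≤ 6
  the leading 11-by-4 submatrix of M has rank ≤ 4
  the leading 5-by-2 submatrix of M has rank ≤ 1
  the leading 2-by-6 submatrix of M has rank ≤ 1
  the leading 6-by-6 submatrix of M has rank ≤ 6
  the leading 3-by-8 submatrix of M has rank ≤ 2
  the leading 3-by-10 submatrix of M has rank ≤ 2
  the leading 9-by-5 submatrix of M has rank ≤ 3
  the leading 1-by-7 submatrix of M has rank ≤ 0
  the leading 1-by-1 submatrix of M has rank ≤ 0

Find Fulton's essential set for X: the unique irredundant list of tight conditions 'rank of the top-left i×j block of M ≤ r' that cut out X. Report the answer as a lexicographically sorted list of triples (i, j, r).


Computing R[i][j] = min implied NW-rank bound (n=12, 30 conditions):

  i=1: 0, 0, 0, 0, 0, 0, 0, 1, 1, 1, 1, 1
  i=2: 0, 1, 1, 1, 1, 1, 1, 2, 2, 2, 2, 2
  i=3: 0, 1, 1, 1, 1, 1, 1, 2, 2, 2, 3, 3
  i=4: 0, 1, 2, 2, 2, 2, 2, 3, 3, 3, 4, 4
  i=5: 0, 1, 2, 3, 3, 3, 3, 4, 4, 4, 5, 5
  i=6: 0, 1, 2, 3, 3, 4, 4, 5, 5, 5, 6, 6
  i=7: 0, 1, 2, 3, 3, 4, 5, 6, 6, 6, 7, 7
  i=8: 0, 1, 2, 3, 3, 4, 5, 6, 6, 7, 8, 8
  i=9: 0, 1, 2, 3, 3, 4, 5, 6, 6, 7, 8, 9
  i=10: 0, 1, 2, 3, 4, 5, 6, 7, 7, 8, 9, 10
  i=11: 1, 2, 3, 4, 5, 6, 7, 8, 8, 9, 10, 11
  i=12: 1, 2, 3, 4, 5, 6, 7, 8, 9, 10, 11, 12

so w = (8, 2, 11, 3, 4, 6, 7, 10, 12, 5, 1, 9).

Fulton essential set (6 of the 29 Rothe cells):

[(1, 7, 0), (3, 7, 1), (3, 10, 2), (9, 5, 3), (9, 9, 6), (10, 1, 0)]


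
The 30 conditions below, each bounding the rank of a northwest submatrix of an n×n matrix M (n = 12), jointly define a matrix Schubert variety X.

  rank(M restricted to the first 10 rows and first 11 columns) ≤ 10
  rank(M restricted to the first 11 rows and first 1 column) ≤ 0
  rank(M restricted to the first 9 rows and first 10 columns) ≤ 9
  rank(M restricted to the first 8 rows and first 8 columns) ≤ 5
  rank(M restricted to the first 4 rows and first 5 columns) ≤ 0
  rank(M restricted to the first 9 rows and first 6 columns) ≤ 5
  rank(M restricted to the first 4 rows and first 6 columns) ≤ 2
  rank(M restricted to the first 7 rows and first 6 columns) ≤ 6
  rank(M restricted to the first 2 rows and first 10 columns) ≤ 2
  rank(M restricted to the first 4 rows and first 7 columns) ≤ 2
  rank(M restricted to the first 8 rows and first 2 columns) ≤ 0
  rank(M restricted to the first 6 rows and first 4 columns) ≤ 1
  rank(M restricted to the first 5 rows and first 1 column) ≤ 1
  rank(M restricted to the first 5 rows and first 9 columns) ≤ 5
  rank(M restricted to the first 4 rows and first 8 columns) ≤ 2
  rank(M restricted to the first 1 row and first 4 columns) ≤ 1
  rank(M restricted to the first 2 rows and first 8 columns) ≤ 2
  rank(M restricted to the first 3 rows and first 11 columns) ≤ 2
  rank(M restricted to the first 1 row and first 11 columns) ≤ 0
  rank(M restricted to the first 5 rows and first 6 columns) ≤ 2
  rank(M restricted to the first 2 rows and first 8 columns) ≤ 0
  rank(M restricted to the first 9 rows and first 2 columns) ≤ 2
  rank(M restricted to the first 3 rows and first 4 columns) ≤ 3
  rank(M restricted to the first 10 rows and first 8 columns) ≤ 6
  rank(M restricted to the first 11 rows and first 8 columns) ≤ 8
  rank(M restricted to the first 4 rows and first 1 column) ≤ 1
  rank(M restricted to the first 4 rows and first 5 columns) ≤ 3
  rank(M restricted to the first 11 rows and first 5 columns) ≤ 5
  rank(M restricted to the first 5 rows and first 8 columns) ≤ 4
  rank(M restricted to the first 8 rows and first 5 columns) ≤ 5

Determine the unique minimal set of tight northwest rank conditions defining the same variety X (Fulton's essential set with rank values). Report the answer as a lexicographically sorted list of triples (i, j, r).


The tightest implied rank at each (i,j), from the 30 conditions:

  R[1]: 0 | 0 | 0 | 0 | 0 | 0 | 0 | 0 | 0 | 0 | 0 | 1
  R[2]: 0 | 0 | 0 | 0 | 0 | 0 | 0 | 0 | 1 | 1 | 1 | 2
  R[3]: 0 | 0 | 0 | 0 | 0 | 1 | 1 | 1 | 2 | 2 | 2 | 3
  R[4]: 0 | 0 | 0 | 0 | 0 | 1 | 2 | 2 | 3 | 3 | 3 | 4
  R[5]: 0 | 0 | 1 | 1 | 1 | 2 | 3 | 3 | 4 | 4 | 4 | 5
  R[6]: 0 | 0 | 1 | 1 | 2 | 3 | 4 | 4 | 5 | 5 | 5 | 6
  R[7]: 0 | 0 | 1 | 2 | 3 | 4 | 5 | 5 | 6 | 6 | 6 | 7
  R[8]: 0 | 0 | 1 | 2 | 3 | 4 | 5 | 5 | 6 | 7 | 7 | 8
  R[9]: 0 | 1 | 2 | 3 | 4 | 5 | 6 | 6 | 7 | 8 | 8 | 9
  R[10]: 0 | 1 | 2 | 3 | 4 | 5 | 6 | 6 | 7 | 8 | 9 | 10
  R[11]: 0 | 1 | 2 | 3 | 4 | 5 | 6 | 7 | 8 | 9 | 10 | 11
  R[12]: 1 | 2 | 3 | 4 | 5 | 6 | 7 | 8 | 9 | 10 | 11 | 12

hence w(1..12) = (12, 9, 6, 7, 3, 5, 4, 10, 2, 11, 8, 1).

D(w) has 43 cells with 8 SE-corners; essential set:

[(1, 11, 0), (2, 8, 0), (4, 5, 0), (6, 4, 1), (8, 2, 0), (8, 8, 5), (10, 8, 6), (11, 1, 0)]


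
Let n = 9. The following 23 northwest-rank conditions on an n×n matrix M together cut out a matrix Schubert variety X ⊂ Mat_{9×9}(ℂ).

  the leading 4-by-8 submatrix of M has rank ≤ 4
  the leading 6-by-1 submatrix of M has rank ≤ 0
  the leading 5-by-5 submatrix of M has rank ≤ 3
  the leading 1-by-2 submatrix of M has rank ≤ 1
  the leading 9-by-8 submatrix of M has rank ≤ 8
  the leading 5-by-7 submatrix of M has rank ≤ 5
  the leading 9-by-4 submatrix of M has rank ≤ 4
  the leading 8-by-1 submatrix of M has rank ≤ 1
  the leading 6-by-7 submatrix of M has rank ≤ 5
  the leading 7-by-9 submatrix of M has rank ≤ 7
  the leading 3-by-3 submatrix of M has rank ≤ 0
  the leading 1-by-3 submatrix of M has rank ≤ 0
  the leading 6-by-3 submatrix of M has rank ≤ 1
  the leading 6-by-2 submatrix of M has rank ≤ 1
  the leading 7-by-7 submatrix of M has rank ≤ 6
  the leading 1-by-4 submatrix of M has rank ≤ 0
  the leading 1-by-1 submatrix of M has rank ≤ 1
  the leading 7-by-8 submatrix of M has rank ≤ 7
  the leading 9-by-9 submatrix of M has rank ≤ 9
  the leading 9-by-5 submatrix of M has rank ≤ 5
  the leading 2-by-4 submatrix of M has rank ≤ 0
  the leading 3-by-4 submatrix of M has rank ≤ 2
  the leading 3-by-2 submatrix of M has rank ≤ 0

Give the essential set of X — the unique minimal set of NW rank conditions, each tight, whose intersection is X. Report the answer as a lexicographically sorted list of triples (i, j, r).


Rank table r_w(9×9) implied by the 23 constraints:

  R[1]: 0, 0, 0, 0, 1, 1, 1, 1, 1
  R[2]: 0, 0, 0, 0, 1, 2, 2, 2, 2
  R[3]: 0, 0, 0, 1, 2, 3, 3, 3, 3
  R[4]: 0, 1, 1, 2, 3, 4, 4, 4, 4
  R[5]: 0, 1, 1, 2, 3, 4, 5, 5, 5
  R[6]: 0, 1, 1, 2, 3, 4, 5, 6, 6
  R[7]: 1, 2, 2, 3, 4, 5, 6, 7, 7
  R[8]: 1, 2, 3, 4, 5, 6, 7, 8, 8
  R[9]: 1, 2, 3, 4, 5, 6, 7, 8, 9

so w = (5, 6, 4, 2, 7, 8, 1, 3, 9).

Fulton essential set (4 of the 16 Rothe cells):

[(2, 4, 0), (3, 3, 0), (6, 1, 0), (6, 3, 1)]


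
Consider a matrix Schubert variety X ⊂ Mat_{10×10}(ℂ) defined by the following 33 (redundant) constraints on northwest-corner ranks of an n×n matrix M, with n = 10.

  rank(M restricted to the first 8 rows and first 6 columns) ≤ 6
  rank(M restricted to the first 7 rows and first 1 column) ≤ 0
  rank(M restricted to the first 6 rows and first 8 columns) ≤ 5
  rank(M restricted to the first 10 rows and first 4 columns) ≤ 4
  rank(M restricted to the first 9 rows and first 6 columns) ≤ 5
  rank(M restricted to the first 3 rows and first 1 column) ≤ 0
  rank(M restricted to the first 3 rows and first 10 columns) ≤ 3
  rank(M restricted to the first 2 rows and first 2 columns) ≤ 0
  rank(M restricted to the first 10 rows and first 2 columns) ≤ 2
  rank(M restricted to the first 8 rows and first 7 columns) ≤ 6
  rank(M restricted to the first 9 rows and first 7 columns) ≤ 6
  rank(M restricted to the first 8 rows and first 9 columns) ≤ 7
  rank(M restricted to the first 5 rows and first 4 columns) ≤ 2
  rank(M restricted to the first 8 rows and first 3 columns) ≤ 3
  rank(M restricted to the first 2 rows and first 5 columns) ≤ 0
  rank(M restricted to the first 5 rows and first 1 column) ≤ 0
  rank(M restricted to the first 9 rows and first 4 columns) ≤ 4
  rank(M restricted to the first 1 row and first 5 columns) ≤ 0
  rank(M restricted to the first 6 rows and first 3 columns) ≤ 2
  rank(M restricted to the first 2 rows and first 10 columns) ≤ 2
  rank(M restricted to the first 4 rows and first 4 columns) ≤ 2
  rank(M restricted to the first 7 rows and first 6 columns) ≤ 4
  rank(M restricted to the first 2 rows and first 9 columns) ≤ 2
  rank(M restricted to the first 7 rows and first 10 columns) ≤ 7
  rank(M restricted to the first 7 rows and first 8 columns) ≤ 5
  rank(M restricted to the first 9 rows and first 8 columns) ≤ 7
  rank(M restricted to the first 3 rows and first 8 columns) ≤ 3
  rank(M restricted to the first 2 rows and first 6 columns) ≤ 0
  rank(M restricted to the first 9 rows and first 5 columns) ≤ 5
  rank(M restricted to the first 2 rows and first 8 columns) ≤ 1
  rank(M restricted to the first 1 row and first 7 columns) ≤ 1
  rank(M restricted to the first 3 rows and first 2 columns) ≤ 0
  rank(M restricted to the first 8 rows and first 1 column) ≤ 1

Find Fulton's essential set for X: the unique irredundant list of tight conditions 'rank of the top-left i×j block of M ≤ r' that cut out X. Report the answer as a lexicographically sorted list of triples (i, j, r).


Recovering R(i,j) via the rank-extension bound from the 33 conditions:

  row 1: 0 | 0 | 0 | 0 | 0 | 0 | 1 | 1 | 1 | 1
  row 2: 0 | 0 | 0 | 0 | 0 | 0 | 1 | 1 | 2 | 2
  row 3: 0 | 0 | 1 | 1 | 1 | 1 | 2 | 2 | 3 | 3
  row 4: 0 | 1 | 2 | 2 | 2 | 2 | 3 | 3 | 4 | 4
  row 5: 0 | 1 | 2 | 2 | 3 | 3 | 4 | 4 | 5 | 5
  row 6: 0 | 1 | 2 | 3 | 4 | 4 | 5 | 5 | 6 | 6
  row 7: 0 | 1 | 2 | 3 | 4 | 4 | 5 | 5 | 6 | 7
  row 8: 1 | 2 | 3 | 4 | 5 | 5 | 6 | 6 | 7 | 8
  row 9: 1 | 2 | 3 | 4 | 5 | 5 | 6 | 7 | 8 | 9
  row 10: 1 | 2 | 3 | 4 | 5 | 6 | 7 | 8 | 9 | 10

reading off 1-entries of Δ²R: w = (7, 9, 3, 2, 5, 4, 10, 1, 8, 6).

|D(w)|=23, |Ess(w)|=8:

[(2, 6, 0), (2, 8, 1), (3, 2, 0), (5, 4, 2), (7, 1, 0), (7, 6, 4), (7, 8, 5), (9, 6, 5)]


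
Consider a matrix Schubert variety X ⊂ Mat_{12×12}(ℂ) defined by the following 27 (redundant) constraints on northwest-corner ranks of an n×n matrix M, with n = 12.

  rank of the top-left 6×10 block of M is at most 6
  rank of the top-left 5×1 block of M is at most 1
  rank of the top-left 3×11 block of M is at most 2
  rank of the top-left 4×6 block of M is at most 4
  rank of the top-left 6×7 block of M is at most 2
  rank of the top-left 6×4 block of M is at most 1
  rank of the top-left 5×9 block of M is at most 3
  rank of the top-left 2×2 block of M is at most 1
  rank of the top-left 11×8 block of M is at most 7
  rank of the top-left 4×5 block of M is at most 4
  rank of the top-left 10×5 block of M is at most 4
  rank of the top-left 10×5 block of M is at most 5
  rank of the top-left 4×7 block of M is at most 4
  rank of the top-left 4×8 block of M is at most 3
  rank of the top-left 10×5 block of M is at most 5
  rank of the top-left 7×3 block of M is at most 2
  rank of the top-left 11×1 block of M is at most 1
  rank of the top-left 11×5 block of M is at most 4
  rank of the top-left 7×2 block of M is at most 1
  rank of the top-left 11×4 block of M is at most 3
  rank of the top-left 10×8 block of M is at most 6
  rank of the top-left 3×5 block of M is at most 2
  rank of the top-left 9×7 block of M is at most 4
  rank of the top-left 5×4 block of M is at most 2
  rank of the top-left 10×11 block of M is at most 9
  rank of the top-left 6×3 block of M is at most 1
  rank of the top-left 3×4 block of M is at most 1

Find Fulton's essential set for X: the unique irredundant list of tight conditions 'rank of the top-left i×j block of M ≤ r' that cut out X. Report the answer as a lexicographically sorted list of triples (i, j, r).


Reconstructing r_w from the 27 given conditions:

  1 1 1 1 1 1 1 1 1 1 1 1
  1 1 1 1 2 2 2 2 2 2 2 2
  1 1 1 1 2 2 2 2 2 2 2 3
  1 1 1 1 2 2 2 3 3 3 3 4
  1 1 1 1 2 2 2 3 3 4 4 5
  1 1 1 1 2 2 2 3 4 5 5 6
  1 1 2 2 3 3 3 4 5 6 6 7
  1 2 3 3 4 4 4 5 6 7 7 8
  1 2 3 3 4 4 4 5 6 7 8 9
  1 2 3 3 4 5 5 6 7 8 9 10
  1 2 3 3 4 5 6 7 8 9 10 11
  1 2 3 4 5 6 7 8 9 10 11 12

hence w(1..12) = (1, 5, 12, 8, 10, 9, 3, 2, 11, 6, 7, 4).

Fulton essential set (7 of the 34 Rothe cells):

[(3, 11, 2), (5, 9, 3), (6, 4, 1), (6, 7, 2), (7, 2, 1), (9, 7, 4), (11, 4, 3)]


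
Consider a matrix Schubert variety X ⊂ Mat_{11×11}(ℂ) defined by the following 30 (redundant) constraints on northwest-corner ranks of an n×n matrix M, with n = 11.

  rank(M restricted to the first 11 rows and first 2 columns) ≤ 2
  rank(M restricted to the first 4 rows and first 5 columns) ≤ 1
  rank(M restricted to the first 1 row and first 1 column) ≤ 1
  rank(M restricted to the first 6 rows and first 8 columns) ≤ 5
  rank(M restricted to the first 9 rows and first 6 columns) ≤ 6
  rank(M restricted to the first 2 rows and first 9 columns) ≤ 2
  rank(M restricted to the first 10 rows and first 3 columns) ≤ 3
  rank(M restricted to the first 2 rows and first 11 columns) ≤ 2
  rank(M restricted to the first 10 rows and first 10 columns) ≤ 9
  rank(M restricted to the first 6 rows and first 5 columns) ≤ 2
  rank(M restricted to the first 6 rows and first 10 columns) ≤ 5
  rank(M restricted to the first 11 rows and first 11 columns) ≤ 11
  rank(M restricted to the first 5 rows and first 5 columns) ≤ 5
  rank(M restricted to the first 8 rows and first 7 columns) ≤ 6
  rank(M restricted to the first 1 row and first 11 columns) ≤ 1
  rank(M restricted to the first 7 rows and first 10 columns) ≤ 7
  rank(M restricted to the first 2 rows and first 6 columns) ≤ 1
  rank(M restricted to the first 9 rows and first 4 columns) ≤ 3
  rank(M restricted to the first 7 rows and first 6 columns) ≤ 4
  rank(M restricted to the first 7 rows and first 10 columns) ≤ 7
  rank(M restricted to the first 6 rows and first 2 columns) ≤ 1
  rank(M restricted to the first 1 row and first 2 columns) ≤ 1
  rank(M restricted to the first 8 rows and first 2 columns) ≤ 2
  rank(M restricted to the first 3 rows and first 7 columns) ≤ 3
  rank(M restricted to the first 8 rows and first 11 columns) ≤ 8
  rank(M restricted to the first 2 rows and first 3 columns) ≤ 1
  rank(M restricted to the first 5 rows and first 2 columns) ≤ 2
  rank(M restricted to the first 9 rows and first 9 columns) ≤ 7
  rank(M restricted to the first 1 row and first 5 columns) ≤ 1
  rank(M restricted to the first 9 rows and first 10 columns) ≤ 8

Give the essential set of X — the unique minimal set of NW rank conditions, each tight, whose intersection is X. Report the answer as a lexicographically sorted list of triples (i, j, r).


Computing R[i][j] = min implied NW-rank bound (n=11, 30 conditions):

  1, 1, 1, 1, 1, 1, 1, 1, 1, 1, 1
  1, 1, 1, 1, 1, 1, 2, 2, 2, 2, 2
  1, 1, 1, 1, 1, 2, 3, 3, 3, 3, 3
  1, 1, 1, 1, 1, 2, 3, 4, 4, 4, 4
  1, 1, 2, 2, 2, 3, 4, 5, 5, 5, 5
  1, 1, 2, 2, 2, 3, 4, 5, 5, 5, 6
  1, 2, 3, 3, 3, 4, 5, 6, 6, 6, 7
  1, 2, 3, 3, 4, 5, 6, 7, 7, 7, 8
  1, 2, 3, 3, 4, 5, 6, 7, 7, 8, 9
  1, 2, 3, 4, 5, 6, 7, 8, 8, 9, 10
  1, 2, 3, 4, 5, 6, 7, 8, 9, 10, 11

reading off 1-entries of Δ²R: w = (1, 7, 6, 8, 3, 11, 2, 5, 10, 4, 9).

D(w) has 22 cells with 7 SE-corners; essential set:

[(2, 6, 1), (4, 5, 1), (6, 2, 1), (6, 5, 2), (6, 10, 5), (9, 4, 3), (9, 9, 7)]


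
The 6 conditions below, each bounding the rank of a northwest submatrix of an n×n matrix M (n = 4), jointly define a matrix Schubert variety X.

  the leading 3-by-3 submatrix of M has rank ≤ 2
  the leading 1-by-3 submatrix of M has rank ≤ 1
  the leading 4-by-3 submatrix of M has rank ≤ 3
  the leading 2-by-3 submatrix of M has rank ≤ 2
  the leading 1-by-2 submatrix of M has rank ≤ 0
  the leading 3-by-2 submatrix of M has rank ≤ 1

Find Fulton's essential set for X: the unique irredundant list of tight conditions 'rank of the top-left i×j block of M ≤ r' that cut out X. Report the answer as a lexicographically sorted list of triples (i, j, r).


Rank table r_w(4×4) implied by the 6 constraints:

  R[1]: 0, 0, 1, 1
  R[2]: 1, 1, 2, 2
  R[3]: 1, 1, 2, 3
  R[4]: 1, 2, 3, 4

giving w = (3, 1, 4, 2) via Δ²R.

ℓ(w)=3; the 2 essential cells (i,j,r):

[(1, 2, 0), (3, 2, 1)]


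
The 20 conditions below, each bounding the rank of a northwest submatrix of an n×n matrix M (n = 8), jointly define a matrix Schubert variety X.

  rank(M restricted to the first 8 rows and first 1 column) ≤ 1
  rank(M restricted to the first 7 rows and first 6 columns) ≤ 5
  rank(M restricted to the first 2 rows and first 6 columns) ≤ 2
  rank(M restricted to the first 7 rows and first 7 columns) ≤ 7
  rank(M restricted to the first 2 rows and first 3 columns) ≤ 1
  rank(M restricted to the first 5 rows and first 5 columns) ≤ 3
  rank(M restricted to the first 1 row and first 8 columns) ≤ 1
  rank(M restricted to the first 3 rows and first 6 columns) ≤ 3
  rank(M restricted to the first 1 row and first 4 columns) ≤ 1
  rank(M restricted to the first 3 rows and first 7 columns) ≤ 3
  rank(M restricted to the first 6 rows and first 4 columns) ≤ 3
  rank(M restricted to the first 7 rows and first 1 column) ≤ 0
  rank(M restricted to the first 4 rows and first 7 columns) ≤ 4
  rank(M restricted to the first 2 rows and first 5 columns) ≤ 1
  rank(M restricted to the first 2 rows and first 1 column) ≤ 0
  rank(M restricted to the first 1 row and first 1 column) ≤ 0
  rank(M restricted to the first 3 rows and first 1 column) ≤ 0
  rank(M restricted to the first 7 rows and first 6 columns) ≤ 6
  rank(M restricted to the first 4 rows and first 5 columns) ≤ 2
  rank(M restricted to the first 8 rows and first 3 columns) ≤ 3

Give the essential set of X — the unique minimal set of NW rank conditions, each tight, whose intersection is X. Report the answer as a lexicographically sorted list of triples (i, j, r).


Rank table r_w(8×8) implied by the 20 constraints:

  0 | 1 | 1 | 1 | 1 | 1 | 1 | 1
  0 | 1 | 1 | 1 | 1 | 2 | 2 | 2
  0 | 1 | 2 | 2 | 2 | 3 | 3 | 3
  0 | 1 | 2 | 2 | 2 | 3 | 4 | 4
  0 | 1 | 2 | 3 | 3 | 4 | 5 | 5
  0 | 1 | 2 | 3 | 4 | 5 | 6 | 6
  0 | 1 | 2 | 3 | 4 | 5 | 6 | 7
  1 | 2 | 3 | 4 | 5 | 6 | 7 | 8

reading off 1-entries of Δ²R: w = (2, 6, 3, 7, 4, 5, 8, 1).

ℓ(w)=12; the 3 essential cells (i,j,r):

[(2, 5, 1), (4, 5, 2), (7, 1, 0)]


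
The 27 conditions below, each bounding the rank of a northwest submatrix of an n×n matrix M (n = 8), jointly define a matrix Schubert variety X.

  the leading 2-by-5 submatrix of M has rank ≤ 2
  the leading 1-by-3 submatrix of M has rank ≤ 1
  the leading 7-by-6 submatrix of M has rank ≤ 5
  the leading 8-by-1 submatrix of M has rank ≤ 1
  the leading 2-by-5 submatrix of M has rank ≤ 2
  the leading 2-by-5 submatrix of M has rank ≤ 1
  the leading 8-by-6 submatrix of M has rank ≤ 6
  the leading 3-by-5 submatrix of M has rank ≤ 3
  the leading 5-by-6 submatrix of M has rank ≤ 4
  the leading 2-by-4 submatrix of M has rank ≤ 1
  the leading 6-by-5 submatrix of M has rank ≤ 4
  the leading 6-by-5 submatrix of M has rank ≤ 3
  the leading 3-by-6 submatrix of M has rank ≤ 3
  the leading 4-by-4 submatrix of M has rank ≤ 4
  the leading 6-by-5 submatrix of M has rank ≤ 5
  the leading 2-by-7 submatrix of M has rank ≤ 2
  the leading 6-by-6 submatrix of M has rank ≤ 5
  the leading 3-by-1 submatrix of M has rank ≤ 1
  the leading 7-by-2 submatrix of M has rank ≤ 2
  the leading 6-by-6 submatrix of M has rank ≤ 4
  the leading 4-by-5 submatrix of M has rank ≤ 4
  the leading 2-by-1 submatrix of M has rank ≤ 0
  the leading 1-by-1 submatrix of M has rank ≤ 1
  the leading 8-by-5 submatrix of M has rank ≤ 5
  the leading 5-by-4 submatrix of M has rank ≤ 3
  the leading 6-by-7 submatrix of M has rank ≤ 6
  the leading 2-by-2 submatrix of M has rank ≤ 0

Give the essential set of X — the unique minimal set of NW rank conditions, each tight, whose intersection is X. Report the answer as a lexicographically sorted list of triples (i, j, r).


Computing R[i][j] = min implied NW-rank bound (n=8, 27 conditions):

  0 0 1 1 1 1 1 1
  0 0 1 1 1 2 2 2
  1 1 2 2 2 3 3 3
  1 2 3 3 3 4 4 4
  1 2 3 3 3 4 5 5
  1 2 3 3 3 4 5 6
  1 2 3 4 4 5 6 7
  1 2 3 4 5 6 7 8

hence w(1..8) = (3, 6, 1, 2, 7, 8, 4, 5).

Fulton essential set (3 of the 10 Rothe cells):

[(2, 2, 0), (2, 5, 1), (6, 5, 3)]


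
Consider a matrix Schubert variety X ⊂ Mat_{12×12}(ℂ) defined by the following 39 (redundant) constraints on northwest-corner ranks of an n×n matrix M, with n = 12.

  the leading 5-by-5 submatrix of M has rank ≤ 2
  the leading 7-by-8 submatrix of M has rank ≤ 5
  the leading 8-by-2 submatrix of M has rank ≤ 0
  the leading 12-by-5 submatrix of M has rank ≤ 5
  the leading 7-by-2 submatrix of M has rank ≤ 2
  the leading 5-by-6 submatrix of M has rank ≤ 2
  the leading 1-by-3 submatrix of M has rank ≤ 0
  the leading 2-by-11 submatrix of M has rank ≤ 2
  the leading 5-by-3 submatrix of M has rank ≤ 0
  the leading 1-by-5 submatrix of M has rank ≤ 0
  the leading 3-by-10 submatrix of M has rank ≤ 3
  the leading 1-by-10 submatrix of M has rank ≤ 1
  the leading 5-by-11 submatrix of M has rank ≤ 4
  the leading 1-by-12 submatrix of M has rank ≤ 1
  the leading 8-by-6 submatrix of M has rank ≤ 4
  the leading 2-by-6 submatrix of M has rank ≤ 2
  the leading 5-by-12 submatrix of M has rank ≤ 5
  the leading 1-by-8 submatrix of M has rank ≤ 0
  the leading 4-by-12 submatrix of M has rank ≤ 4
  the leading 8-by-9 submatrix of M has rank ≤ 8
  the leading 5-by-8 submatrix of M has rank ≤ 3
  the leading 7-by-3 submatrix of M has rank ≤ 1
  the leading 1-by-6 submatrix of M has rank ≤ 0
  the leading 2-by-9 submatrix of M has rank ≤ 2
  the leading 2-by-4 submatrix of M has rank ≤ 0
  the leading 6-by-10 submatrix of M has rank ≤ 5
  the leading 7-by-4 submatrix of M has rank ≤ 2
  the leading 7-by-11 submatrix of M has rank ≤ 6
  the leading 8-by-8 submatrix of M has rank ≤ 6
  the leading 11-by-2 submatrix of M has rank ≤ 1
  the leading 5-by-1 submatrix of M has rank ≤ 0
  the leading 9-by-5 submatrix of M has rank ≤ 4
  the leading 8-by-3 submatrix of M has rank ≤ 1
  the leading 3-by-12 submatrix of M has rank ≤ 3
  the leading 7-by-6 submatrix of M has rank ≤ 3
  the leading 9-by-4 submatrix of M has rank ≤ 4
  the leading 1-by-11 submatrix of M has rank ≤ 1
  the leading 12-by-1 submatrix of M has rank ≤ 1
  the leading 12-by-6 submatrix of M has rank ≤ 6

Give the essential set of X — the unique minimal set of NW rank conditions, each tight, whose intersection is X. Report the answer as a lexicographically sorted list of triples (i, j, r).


Propagating the 39 rank bounds to every northwest block:

  0 0 0 0 0 0 0 0 1 1 1 1
  0 0 0 0 1 1 1 1 2 2 2 2
  0 0 0 1 2 2 2 2 3 3 3 3
  0 0 0 1 2 2 3 3 4 4 4 4
  0 0 0 1 2 2 3 3 4 4 4 5
  0 0 1 2 3 3 4 4 5 5 5 6
  0 0 1 2 3 3 4 5 6 6 6 7
  0 0 1 2 3 4 5 6 7 7 7 8
  1 1 2 3 4 5 6 7 8 8 8 9
  1 1 2 3 4 5 6 7 8 9 9 10
  1 1 2 3 4 5 6 7 8 9 10 11
  1 2 3 4 5 6 7 8 9 10 11 12

hence w(1..12) = (9, 5, 4, 7, 12, 3, 8, 6, 1, 10, 11, 2).

|D(w)|=35, |Ess(w)|=9:

[(1, 8, 0), (2, 4, 0), (5, 3, 0), (5, 6, 2), (5, 8, 3), (5, 11, 4), (7, 6, 3), (8, 2, 0), (11, 2, 1)]


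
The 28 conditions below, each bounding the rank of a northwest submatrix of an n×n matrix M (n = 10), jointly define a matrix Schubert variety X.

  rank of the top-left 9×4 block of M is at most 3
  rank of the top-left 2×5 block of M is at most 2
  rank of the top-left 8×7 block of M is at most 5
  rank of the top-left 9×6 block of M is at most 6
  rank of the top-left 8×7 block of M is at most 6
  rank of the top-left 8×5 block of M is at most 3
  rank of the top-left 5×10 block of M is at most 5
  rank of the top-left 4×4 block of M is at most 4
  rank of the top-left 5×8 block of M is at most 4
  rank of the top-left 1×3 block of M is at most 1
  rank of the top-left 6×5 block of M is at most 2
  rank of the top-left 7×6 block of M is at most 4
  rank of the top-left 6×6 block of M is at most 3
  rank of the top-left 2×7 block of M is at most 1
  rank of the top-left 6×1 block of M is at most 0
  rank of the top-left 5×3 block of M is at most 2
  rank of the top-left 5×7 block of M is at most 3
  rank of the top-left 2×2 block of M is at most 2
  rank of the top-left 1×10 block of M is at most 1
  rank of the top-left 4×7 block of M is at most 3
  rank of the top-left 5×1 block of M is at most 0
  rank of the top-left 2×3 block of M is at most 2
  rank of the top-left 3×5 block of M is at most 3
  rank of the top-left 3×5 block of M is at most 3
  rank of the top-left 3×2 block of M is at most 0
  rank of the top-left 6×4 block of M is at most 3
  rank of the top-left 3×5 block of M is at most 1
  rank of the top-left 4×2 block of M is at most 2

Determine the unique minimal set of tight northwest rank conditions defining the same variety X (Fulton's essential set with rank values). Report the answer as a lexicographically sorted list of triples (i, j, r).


Recovering R(i,j) via the rank-extension bound from the 28 conditions:

  0 0 1 1 1 1 1 1 1 1
  0 0 1 1 1 1 1 2 2 2
  0 0 1 1 1 2 2 3 3 3
  0 1 2 2 2 3 3 4 4 4
  0 1 2 2 2 3 3 4 5 5
  0 1 2 2 2 3 4 5 6 6
  1 2 3 3 3 4 5 6 7 7
  1 2 3 3 3 4 5 6 7 8
  1 2 3 3 4 5 6 7 8 9
  1 2 3 4 5 6 7 8 9 10

the unique w with this rank table is (3, 8, 6, 2, 9, 7, 1, 10, 5, 4).

Fulton essential set (8 of the 23 Rothe cells):

[(2, 7, 1), (3, 2, 0), (3, 5, 1), (5, 7, 3), (6, 1, 0), (6, 5, 2), (8, 5, 3), (9, 4, 3)]


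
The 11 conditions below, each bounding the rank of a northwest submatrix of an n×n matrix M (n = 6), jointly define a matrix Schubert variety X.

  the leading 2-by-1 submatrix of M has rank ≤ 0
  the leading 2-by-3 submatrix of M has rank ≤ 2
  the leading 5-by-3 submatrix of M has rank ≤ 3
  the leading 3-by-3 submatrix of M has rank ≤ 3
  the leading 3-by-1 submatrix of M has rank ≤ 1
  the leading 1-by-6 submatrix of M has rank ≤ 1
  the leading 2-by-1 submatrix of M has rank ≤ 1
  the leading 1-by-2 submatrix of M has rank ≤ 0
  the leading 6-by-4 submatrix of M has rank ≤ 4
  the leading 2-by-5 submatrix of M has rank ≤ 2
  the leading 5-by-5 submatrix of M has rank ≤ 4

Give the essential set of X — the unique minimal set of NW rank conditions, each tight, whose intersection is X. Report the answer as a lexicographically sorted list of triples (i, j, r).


Recovering R(i,j) via the rank-extension bound from the 11 conditions:

  0, 0, 1, 1, 1, 1
  0, 1, 2, 2, 2, 2
  1, 2, 3, 3, 3, 3
  1, 2, 3, 4, 4, 4
  1, 2, 3, 4, 4, 5
  1, 2, 3, 4, 5, 6

second differences of R give the permutation w = (3, 2, 1, 4, 6, 5).

D(w) has 4 cells with 3 SE-corners; essential set:

[(1, 2, 0), (2, 1, 0), (5, 5, 4)]


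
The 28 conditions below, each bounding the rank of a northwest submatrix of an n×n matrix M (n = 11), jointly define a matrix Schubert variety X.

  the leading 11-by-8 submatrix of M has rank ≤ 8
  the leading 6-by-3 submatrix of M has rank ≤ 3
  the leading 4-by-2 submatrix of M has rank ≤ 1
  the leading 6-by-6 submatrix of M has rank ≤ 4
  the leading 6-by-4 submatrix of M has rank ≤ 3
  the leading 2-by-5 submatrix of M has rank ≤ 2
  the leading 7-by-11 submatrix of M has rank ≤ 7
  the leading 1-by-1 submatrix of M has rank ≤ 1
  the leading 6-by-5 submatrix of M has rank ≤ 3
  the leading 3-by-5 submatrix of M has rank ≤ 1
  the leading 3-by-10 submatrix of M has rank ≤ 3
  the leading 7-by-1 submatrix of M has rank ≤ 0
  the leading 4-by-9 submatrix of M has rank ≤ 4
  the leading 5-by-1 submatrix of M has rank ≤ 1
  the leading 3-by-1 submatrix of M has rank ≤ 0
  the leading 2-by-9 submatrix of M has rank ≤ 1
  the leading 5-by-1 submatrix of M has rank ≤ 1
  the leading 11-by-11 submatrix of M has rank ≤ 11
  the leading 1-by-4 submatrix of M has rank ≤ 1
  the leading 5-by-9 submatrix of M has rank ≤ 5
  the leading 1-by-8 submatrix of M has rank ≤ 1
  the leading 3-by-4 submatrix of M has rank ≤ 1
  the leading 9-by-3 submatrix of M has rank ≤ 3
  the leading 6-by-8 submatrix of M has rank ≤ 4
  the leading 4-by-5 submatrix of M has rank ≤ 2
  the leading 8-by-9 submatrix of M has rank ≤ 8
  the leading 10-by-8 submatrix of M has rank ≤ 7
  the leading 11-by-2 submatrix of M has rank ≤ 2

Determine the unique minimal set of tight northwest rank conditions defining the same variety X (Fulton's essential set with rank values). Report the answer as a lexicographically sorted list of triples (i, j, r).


Computing R[i][j] = min implied NW-rank bound (n=11, 28 conditions):

  R[1]: 0 | 1 | 1 | 1 | 1 | 1 | 1 | 1 | 1 | 1 | 1
  R[2]: 0 | 1 | 1 | 1 | 1 | 1 | 1 | 1 | 1 | 2 | 2
  R[3]: 0 | 1 | 1 | 1 | 1 | 2 | 2 | 2 | 2 | 3 | 3
  R[4]: 0 | 1 | 2 | 2 | 2 | 3 | 3 | 3 | 3 | 4 | 4
  R[5]: 0 | 1 | 2 | 3 | 3 | 4 | 4 | 4 | 4 | 5 | 5
  R[6]: 0 | 1 | 2 | 3 | 3 | 4 | 4 | 4 | 5 | 6 | 6
  R[7]: 0 | 1 | 2 | 3 | 4 | 5 | 5 | 5 | 6 | 7 | 7
  R[8]: 1 | 2 | 3 | 4 | 5 | 6 | 6 | 6 | 7 | 8 | 8
  R[9]: 1 | 2 | 3 | 4 | 5 | 6 | 7 | 7 | 8 | 9 | 9
  R[10]: 1 | 2 | 3 | 4 | 5 | 6 | 7 | 7 | 8 | 9 | 10
  R[11]: 1 | 2 | 3 | 4 | 5 | 6 | 7 | 8 | 9 | 10 | 11

reading off 1-entries of Δ²R: w = (2, 10, 6, 3, 4, 9, 5, 1, 7, 11, 8).

Fulton essential set (6 of the 21 Rothe cells):

[(2, 9, 1), (3, 5, 1), (6, 5, 3), (6, 8, 4), (7, 1, 0), (10, 8, 7)]


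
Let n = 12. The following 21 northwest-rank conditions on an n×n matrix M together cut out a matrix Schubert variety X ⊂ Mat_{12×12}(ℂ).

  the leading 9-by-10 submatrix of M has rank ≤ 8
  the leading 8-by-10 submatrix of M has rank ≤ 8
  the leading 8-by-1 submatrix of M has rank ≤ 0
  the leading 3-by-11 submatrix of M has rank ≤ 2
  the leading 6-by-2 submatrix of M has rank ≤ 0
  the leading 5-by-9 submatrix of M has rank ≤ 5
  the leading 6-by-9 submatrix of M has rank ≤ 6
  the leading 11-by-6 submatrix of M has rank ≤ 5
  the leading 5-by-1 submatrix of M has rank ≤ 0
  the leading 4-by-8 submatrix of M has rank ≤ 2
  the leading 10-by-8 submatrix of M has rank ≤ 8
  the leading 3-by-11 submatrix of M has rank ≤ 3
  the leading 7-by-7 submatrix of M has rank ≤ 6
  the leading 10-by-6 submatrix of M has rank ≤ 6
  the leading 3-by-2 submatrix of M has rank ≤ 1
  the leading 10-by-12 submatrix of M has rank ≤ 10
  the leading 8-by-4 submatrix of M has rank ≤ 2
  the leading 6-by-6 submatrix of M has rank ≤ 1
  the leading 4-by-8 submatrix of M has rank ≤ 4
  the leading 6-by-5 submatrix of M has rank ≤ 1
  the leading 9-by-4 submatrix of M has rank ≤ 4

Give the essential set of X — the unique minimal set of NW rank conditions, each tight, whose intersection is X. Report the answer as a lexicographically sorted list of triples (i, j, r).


Recovering R(i,j) via the rank-extension bound from the 21 conditions:

  row 1: 0 0 1 1 1 1 1 1 1 1 1 1
  row 2: 0 0 1 1 1 1 2 2 2 2 2 2
  row 3: 0 0 1 1 1 1 2 2 2 2 2 3
  row 4: 0 0 1 1 1 1 2 2 3 3 3 4
  row 5: 0 0 1 1 1 1 2 3 4 4 4 5
  row 6: 0 0 1 1 1 1 2 3 4 5 5 6
  row 7: 0 1 2 2 2 2 3 4 5 6 6 7
  row 8: 0 1 2 2 3 3 4 5 6 7 7 8
  row 9: 1 2 3 3 4 4 5 6 7 8 8 9
  row 10: 1 2 3 4 5 5 6 7 8 9 9 10
  row 11: 1 2 3 4 5 5 6 7 8 9 10 11
  row 12: 1 2 3 4 5 6 7 8 9 10 11 12

hence w(1..12) = (3, 7, 12, 9, 8, 10, 2, 5, 1, 4, 11, 6).

Fulton essential set (7 of the 36 Rothe cells):

[(3, 11, 2), (4, 8, 2), (6, 2, 0), (6, 6, 1), (8, 1, 0), (8, 4, 2), (11, 6, 5)]


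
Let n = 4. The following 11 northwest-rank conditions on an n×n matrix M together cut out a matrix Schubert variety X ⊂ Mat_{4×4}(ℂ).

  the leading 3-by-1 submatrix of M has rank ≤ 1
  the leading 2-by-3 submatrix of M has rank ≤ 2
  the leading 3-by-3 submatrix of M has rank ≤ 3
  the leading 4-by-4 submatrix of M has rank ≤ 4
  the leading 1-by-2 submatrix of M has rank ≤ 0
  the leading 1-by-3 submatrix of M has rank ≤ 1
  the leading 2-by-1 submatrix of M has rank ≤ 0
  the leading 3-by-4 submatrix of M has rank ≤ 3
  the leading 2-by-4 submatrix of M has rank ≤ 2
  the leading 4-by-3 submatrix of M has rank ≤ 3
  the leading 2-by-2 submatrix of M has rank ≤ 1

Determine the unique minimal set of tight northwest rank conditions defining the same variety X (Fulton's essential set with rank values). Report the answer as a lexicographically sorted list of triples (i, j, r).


Reconstructing r_w from the 11 given conditions:

  i=1: 0 0 1 1
  i=2: 0 1 2 2
  i=3: 1 2 3 3
  i=4: 1 2 3 4

hence w(1..4) = (3, 2, 1, 4).

2 SE-corners of the 3-cell Rothe diagram give Ess(w):

[(1, 2, 0), (2, 1, 0)]


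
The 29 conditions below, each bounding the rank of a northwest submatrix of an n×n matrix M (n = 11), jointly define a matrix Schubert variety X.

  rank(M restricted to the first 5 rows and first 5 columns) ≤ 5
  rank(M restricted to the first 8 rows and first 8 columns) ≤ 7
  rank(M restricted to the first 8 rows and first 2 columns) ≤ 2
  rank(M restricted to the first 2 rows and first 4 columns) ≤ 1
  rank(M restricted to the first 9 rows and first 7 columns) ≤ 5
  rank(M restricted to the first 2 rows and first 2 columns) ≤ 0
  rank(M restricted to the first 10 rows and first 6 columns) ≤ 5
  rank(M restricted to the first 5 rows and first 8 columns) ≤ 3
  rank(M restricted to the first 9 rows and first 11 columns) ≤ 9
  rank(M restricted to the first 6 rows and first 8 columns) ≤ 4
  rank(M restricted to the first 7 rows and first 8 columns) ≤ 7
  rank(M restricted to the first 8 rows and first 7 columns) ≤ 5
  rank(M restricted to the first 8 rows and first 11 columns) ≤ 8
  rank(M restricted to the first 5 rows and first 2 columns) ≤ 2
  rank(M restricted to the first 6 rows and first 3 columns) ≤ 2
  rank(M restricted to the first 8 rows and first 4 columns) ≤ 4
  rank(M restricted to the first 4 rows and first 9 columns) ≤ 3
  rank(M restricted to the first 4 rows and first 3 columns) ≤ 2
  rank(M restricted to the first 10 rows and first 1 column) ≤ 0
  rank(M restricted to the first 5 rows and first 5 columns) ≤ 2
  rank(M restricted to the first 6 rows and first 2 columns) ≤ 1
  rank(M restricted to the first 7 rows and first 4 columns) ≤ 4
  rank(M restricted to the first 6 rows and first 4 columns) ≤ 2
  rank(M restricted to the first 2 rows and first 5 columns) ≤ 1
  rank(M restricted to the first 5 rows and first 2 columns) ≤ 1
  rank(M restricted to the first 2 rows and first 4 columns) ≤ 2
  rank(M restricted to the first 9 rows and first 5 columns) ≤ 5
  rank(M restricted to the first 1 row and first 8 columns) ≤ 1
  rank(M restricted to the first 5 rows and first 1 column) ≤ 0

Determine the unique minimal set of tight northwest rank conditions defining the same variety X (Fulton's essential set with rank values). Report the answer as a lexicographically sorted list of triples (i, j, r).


Computing R[i][j] = min implied NW-rank bound (n=11, 29 conditions):

  0 | 0 | 1 | 1 | 1 | 1 | 1 | 1 | 1 | 1 | 1
  0 | 0 | 1 | 1 | 1 | 2 | 2 | 2 | 2 | 2 | 2
  0 | 1 | 2 | 2 | 2 | 3 | 3 | 3 | 3 | 3 | 3
  0 | 1 | 2 | 2 | 2 | 3 | 3 | 3 | 3 | 4 | 4
  0 | 1 | 2 | 2 | 2 | 3 | 3 | 3 | 4 | 5 | 5
  0 | 1 | 2 | 2 | 3 | 4 | 4 | 4 | 5 | 6 | 6
  0 | 1 | 2 | 3 | 4 | 5 | 5 | 5 | 6 | 7 | 7
  0 | 1 | 2 | 3 | 4 | 5 | 5 | 6 | 7 | 8 | 8
  0 | 1 | 2 | 3 | 4 | 5 | 5 | 6 | 7 | 8 | 9
  0 | 1 | 2 | 3 | 4 | 5 | 6 | 7 | 8 | 9 | 10
  1 | 2 | 3 | 4 | 5 | 6 | 7 | 8 | 9 | 10 | 11

hence w(1..11) = (3, 6, 2, 10, 9, 5, 4, 8, 11, 7, 1).

ℓ(w)=26; the 8 essential cells (i,j,r):

[(2, 2, 0), (2, 5, 1), (4, 9, 3), (5, 5, 2), (5, 8, 3), (6, 4, 2), (9, 7, 5), (10, 1, 0)]


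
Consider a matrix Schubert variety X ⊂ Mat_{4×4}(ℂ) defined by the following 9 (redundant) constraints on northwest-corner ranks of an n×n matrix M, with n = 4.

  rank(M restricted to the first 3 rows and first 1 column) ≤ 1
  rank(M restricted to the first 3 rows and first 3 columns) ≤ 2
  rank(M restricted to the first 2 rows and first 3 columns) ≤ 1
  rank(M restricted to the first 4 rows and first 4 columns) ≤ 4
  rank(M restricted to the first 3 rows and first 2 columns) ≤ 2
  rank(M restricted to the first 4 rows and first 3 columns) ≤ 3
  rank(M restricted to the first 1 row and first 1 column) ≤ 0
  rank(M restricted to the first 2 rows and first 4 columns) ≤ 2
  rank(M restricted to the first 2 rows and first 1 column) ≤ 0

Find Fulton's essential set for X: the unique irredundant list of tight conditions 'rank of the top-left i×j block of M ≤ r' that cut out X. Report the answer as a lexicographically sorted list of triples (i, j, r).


Computing R[i][j] = min implied NW-rank bound (n=4, 9 conditions):

  row 1: 0 | 1 | 1 | 1
  row 2: 0 | 1 | 1 | 2
  row 3: 1 | 2 | 2 | 3
  row 4: 1 | 2 | 3 | 4

hence w(1..4) = (2, 4, 1, 3).

|D(w)|=3, |Ess(w)|=2:

[(2, 1, 0), (2, 3, 1)]
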